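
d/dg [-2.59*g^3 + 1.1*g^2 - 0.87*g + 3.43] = -7.77*g^2 + 2.2*g - 0.87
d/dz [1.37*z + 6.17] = 1.37000000000000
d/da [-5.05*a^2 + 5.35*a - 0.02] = 5.35 - 10.1*a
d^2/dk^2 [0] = 0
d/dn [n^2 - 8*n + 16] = 2*n - 8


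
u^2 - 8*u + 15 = (u - 5)*(u - 3)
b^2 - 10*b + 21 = (b - 7)*(b - 3)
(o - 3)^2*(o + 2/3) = o^3 - 16*o^2/3 + 5*o + 6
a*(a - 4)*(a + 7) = a^3 + 3*a^2 - 28*a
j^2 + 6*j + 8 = (j + 2)*(j + 4)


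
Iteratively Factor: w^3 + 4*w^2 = (w + 4)*(w^2) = w*(w + 4)*(w)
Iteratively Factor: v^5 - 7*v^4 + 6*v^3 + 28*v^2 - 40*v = (v)*(v^4 - 7*v^3 + 6*v^2 + 28*v - 40) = v*(v - 2)*(v^3 - 5*v^2 - 4*v + 20) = v*(v - 2)*(v + 2)*(v^2 - 7*v + 10) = v*(v - 2)^2*(v + 2)*(v - 5)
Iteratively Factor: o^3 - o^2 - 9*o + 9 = (o - 3)*(o^2 + 2*o - 3) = (o - 3)*(o + 3)*(o - 1)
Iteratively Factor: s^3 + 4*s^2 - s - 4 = (s - 1)*(s^2 + 5*s + 4) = (s - 1)*(s + 4)*(s + 1)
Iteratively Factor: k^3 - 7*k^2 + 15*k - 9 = (k - 3)*(k^2 - 4*k + 3) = (k - 3)^2*(k - 1)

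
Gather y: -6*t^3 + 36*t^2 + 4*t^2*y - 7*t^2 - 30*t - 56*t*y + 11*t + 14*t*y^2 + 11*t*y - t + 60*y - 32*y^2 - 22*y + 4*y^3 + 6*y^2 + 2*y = -6*t^3 + 29*t^2 - 20*t + 4*y^3 + y^2*(14*t - 26) + y*(4*t^2 - 45*t + 40)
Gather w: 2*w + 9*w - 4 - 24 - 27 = 11*w - 55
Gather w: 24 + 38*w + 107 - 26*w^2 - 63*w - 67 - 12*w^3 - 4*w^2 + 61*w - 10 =-12*w^3 - 30*w^2 + 36*w + 54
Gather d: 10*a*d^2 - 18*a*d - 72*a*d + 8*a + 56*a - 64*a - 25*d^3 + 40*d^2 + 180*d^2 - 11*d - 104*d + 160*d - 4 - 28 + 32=-25*d^3 + d^2*(10*a + 220) + d*(45 - 90*a)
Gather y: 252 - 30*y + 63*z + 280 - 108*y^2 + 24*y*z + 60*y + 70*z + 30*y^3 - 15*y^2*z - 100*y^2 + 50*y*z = 30*y^3 + y^2*(-15*z - 208) + y*(74*z + 30) + 133*z + 532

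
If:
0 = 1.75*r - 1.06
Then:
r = 0.61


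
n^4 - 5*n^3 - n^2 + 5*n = n*(n - 5)*(n - 1)*(n + 1)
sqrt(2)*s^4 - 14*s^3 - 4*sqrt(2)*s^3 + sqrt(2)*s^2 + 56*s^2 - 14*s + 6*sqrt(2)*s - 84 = (s - 3)*(s - 2)*(s - 7*sqrt(2))*(sqrt(2)*s + sqrt(2))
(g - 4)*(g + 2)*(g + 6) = g^3 + 4*g^2 - 20*g - 48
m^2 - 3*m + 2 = (m - 2)*(m - 1)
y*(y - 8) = y^2 - 8*y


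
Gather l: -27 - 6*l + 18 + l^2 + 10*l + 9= l^2 + 4*l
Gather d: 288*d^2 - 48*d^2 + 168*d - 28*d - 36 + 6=240*d^2 + 140*d - 30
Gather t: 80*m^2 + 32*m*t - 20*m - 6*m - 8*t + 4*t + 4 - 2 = 80*m^2 - 26*m + t*(32*m - 4) + 2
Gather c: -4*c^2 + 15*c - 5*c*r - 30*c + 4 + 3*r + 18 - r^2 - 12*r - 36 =-4*c^2 + c*(-5*r - 15) - r^2 - 9*r - 14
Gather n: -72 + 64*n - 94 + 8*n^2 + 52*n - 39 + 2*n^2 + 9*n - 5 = 10*n^2 + 125*n - 210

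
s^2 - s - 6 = (s - 3)*(s + 2)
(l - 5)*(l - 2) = l^2 - 7*l + 10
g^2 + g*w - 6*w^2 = (g - 2*w)*(g + 3*w)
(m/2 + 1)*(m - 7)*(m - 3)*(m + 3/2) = m^4/2 - 13*m^3/4 - 11*m^2/2 + 87*m/4 + 63/2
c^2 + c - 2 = (c - 1)*(c + 2)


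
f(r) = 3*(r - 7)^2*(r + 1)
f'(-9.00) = 1536.00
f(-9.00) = -6144.00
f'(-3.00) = 420.00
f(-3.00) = -600.00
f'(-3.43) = 478.42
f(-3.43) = -793.04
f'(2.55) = -35.38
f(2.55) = 210.90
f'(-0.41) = 138.49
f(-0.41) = 97.19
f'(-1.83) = 277.88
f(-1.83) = -194.14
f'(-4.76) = 680.20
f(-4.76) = -1560.00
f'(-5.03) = 725.05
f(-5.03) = -1749.68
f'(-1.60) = 252.84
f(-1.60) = -133.13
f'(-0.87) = 179.67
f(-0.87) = 24.16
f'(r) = 3*(r - 7)^2 + 3*(r + 1)*(2*r - 14)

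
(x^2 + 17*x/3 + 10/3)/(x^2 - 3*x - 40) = (x + 2/3)/(x - 8)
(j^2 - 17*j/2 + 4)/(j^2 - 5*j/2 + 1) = (j - 8)/(j - 2)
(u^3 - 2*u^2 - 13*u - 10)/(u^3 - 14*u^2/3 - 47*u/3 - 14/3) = 3*(u^2 - 4*u - 5)/(3*u^2 - 20*u - 7)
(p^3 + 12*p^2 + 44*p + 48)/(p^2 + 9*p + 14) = (p^2 + 10*p + 24)/(p + 7)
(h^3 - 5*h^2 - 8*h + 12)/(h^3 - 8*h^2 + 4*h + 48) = (h - 1)/(h - 4)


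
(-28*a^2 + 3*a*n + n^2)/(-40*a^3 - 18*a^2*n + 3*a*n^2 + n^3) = (7*a + n)/(10*a^2 + 7*a*n + n^2)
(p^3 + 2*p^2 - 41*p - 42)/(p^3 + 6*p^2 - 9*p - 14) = (p - 6)/(p - 2)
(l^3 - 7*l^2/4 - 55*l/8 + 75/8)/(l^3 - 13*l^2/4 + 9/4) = (8*l^2 + 10*l - 25)/(2*(4*l^2 - l - 3))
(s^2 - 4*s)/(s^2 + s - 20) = s/(s + 5)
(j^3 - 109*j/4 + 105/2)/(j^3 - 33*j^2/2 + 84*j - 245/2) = (j^2 + 5*j/2 - 21)/(j^2 - 14*j + 49)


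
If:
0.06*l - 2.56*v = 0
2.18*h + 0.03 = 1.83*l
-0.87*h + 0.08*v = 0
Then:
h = 0.00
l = 0.02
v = 0.00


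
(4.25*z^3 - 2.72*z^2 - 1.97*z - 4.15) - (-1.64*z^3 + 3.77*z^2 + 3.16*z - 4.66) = 5.89*z^3 - 6.49*z^2 - 5.13*z + 0.51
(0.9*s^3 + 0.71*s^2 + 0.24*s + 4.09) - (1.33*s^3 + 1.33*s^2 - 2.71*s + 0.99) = -0.43*s^3 - 0.62*s^2 + 2.95*s + 3.1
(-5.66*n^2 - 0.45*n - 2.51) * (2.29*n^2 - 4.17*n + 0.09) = -12.9614*n^4 + 22.5717*n^3 - 4.3808*n^2 + 10.4262*n - 0.2259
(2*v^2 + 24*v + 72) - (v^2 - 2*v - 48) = v^2 + 26*v + 120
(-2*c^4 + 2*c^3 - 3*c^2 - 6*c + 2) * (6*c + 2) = -12*c^5 + 8*c^4 - 14*c^3 - 42*c^2 + 4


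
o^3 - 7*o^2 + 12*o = o*(o - 4)*(o - 3)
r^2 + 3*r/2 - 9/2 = (r - 3/2)*(r + 3)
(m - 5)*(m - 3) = m^2 - 8*m + 15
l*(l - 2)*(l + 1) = l^3 - l^2 - 2*l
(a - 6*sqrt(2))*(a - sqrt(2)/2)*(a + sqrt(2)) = a^3 - 11*sqrt(2)*a^2/2 - 7*a + 6*sqrt(2)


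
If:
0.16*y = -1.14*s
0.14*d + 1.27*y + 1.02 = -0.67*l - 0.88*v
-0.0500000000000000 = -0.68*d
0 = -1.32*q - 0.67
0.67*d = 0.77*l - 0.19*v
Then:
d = 0.07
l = -0.299788793638961*y - 0.189343944808635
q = -0.51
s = -0.140350877192982*y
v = -1.21493353211579*y - 1.02662917571054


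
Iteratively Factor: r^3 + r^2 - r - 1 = (r - 1)*(r^2 + 2*r + 1) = (r - 1)*(r + 1)*(r + 1)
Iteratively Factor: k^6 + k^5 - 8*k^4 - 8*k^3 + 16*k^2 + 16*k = (k - 2)*(k^5 + 3*k^4 - 2*k^3 - 12*k^2 - 8*k) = (k - 2)*(k + 2)*(k^4 + k^3 - 4*k^2 - 4*k) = (k - 2)*(k + 2)^2*(k^3 - k^2 - 2*k) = k*(k - 2)*(k + 2)^2*(k^2 - k - 2) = k*(k - 2)*(k + 1)*(k + 2)^2*(k - 2)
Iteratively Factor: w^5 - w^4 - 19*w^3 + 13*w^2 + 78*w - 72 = (w - 4)*(w^4 + 3*w^3 - 7*w^2 - 15*w + 18) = (w - 4)*(w - 2)*(w^3 + 5*w^2 + 3*w - 9) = (w - 4)*(w - 2)*(w + 3)*(w^2 + 2*w - 3) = (w - 4)*(w - 2)*(w + 3)^2*(w - 1)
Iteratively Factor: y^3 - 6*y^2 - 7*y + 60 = (y - 5)*(y^2 - y - 12) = (y - 5)*(y + 3)*(y - 4)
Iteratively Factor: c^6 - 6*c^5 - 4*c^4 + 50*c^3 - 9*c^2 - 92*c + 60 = (c - 1)*(c^5 - 5*c^4 - 9*c^3 + 41*c^2 + 32*c - 60) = (c - 5)*(c - 1)*(c^4 - 9*c^2 - 4*c + 12) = (c - 5)*(c - 3)*(c - 1)*(c^3 + 3*c^2 - 4) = (c - 5)*(c - 3)*(c - 1)^2*(c^2 + 4*c + 4) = (c - 5)*(c - 3)*(c - 1)^2*(c + 2)*(c + 2)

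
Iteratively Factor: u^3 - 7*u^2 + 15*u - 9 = (u - 3)*(u^2 - 4*u + 3) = (u - 3)^2*(u - 1)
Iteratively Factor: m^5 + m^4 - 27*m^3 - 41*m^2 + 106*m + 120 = (m + 1)*(m^4 - 27*m^2 - 14*m + 120) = (m + 1)*(m + 3)*(m^3 - 3*m^2 - 18*m + 40) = (m - 5)*(m + 1)*(m + 3)*(m^2 + 2*m - 8) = (m - 5)*(m + 1)*(m + 3)*(m + 4)*(m - 2)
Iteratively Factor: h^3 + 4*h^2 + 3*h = (h + 1)*(h^2 + 3*h) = h*(h + 1)*(h + 3)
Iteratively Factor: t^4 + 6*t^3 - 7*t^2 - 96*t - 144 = (t + 3)*(t^3 + 3*t^2 - 16*t - 48) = (t + 3)*(t + 4)*(t^2 - t - 12) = (t + 3)^2*(t + 4)*(t - 4)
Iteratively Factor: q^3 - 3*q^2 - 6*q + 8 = (q - 1)*(q^2 - 2*q - 8) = (q - 4)*(q - 1)*(q + 2)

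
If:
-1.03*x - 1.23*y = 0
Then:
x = -1.19417475728155*y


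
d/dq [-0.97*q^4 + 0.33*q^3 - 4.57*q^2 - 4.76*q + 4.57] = -3.88*q^3 + 0.99*q^2 - 9.14*q - 4.76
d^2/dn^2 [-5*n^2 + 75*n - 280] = -10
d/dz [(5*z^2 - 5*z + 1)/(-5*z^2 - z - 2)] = (-30*z^2 - 10*z + 11)/(25*z^4 + 10*z^3 + 21*z^2 + 4*z + 4)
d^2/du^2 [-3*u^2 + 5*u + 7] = -6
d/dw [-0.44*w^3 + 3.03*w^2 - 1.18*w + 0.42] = -1.32*w^2 + 6.06*w - 1.18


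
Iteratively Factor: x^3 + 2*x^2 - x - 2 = (x + 1)*(x^2 + x - 2) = (x - 1)*(x + 1)*(x + 2)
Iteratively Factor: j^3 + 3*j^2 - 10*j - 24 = (j + 2)*(j^2 + j - 12) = (j - 3)*(j + 2)*(j + 4)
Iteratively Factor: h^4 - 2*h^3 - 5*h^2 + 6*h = (h - 3)*(h^3 + h^2 - 2*h) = (h - 3)*(h - 1)*(h^2 + 2*h) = (h - 3)*(h - 1)*(h + 2)*(h)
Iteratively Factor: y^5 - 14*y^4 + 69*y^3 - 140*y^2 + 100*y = (y - 2)*(y^4 - 12*y^3 + 45*y^2 - 50*y) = (y - 2)^2*(y^3 - 10*y^2 + 25*y) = y*(y - 2)^2*(y^2 - 10*y + 25) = y*(y - 5)*(y - 2)^2*(y - 5)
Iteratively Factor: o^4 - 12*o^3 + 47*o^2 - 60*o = (o - 5)*(o^3 - 7*o^2 + 12*o) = (o - 5)*(o - 3)*(o^2 - 4*o) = o*(o - 5)*(o - 3)*(o - 4)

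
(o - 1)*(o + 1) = o^2 - 1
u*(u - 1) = u^2 - u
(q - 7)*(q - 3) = q^2 - 10*q + 21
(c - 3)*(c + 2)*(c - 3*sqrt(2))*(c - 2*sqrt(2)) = c^4 - 5*sqrt(2)*c^3 - c^3 + 6*c^2 + 5*sqrt(2)*c^2 - 12*c + 30*sqrt(2)*c - 72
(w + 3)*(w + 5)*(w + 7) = w^3 + 15*w^2 + 71*w + 105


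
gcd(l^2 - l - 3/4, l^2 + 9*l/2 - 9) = l - 3/2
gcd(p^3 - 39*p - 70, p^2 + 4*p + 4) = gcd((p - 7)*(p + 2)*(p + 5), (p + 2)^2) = p + 2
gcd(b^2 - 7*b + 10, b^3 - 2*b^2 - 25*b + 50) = b^2 - 7*b + 10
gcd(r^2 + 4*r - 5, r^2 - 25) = r + 5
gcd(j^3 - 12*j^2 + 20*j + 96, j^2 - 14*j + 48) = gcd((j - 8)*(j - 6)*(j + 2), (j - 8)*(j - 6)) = j^2 - 14*j + 48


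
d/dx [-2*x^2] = -4*x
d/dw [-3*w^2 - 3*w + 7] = -6*w - 3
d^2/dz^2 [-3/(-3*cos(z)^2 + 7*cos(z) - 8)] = 3*(36*sin(z)^4 + 29*sin(z)^2 + 539*cos(z)/4 - 63*cos(3*z)/4 - 115)/(3*sin(z)^2 + 7*cos(z) - 11)^3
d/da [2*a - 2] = 2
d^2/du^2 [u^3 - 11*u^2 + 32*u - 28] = 6*u - 22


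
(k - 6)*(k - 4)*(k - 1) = k^3 - 11*k^2 + 34*k - 24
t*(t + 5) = t^2 + 5*t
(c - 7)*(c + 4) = c^2 - 3*c - 28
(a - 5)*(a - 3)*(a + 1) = a^3 - 7*a^2 + 7*a + 15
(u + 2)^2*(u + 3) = u^3 + 7*u^2 + 16*u + 12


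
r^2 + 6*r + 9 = (r + 3)^2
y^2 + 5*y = y*(y + 5)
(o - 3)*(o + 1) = o^2 - 2*o - 3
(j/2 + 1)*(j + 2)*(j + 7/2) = j^3/2 + 15*j^2/4 + 9*j + 7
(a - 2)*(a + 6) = a^2 + 4*a - 12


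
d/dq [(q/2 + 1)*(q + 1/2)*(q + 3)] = 3*q^2/2 + 11*q/2 + 17/4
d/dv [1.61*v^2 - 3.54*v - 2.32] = 3.22*v - 3.54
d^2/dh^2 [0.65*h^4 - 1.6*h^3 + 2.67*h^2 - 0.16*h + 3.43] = 7.8*h^2 - 9.6*h + 5.34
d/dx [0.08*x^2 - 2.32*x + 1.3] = 0.16*x - 2.32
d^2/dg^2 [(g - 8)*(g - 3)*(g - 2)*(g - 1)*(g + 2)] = 20*g^3 - 144*g^2 + 186*g + 48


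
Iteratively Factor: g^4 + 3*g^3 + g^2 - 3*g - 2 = (g - 1)*(g^3 + 4*g^2 + 5*g + 2) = (g - 1)*(g + 1)*(g^2 + 3*g + 2) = (g - 1)*(g + 1)*(g + 2)*(g + 1)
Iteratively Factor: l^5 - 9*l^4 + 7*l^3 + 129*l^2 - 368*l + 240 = (l - 1)*(l^4 - 8*l^3 - l^2 + 128*l - 240) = (l - 5)*(l - 1)*(l^3 - 3*l^2 - 16*l + 48) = (l - 5)*(l - 3)*(l - 1)*(l^2 - 16) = (l - 5)*(l - 4)*(l - 3)*(l - 1)*(l + 4)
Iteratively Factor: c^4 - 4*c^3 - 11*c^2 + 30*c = (c + 3)*(c^3 - 7*c^2 + 10*c) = (c - 5)*(c + 3)*(c^2 - 2*c) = (c - 5)*(c - 2)*(c + 3)*(c)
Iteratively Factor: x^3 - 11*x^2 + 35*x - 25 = (x - 5)*(x^2 - 6*x + 5) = (x - 5)^2*(x - 1)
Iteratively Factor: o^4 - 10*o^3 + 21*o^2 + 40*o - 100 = (o + 2)*(o^3 - 12*o^2 + 45*o - 50) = (o - 5)*(o + 2)*(o^2 - 7*o + 10) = (o - 5)*(o - 2)*(o + 2)*(o - 5)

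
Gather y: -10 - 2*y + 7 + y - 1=-y - 4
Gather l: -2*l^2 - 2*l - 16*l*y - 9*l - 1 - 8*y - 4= -2*l^2 + l*(-16*y - 11) - 8*y - 5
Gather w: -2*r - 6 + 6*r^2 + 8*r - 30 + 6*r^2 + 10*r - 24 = 12*r^2 + 16*r - 60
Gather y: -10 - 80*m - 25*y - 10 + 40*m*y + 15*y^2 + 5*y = -80*m + 15*y^2 + y*(40*m - 20) - 20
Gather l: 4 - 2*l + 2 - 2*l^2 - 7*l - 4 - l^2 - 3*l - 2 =-3*l^2 - 12*l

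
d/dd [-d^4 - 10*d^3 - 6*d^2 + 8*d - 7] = -4*d^3 - 30*d^2 - 12*d + 8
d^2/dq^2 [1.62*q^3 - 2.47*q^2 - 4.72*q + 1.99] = 9.72*q - 4.94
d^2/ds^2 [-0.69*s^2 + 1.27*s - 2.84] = -1.38000000000000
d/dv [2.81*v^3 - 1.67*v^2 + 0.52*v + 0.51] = 8.43*v^2 - 3.34*v + 0.52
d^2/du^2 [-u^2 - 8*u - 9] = -2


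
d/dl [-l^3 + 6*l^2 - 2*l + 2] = -3*l^2 + 12*l - 2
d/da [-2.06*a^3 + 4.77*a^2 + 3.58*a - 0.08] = -6.18*a^2 + 9.54*a + 3.58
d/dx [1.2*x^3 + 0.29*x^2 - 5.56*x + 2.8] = 3.6*x^2 + 0.58*x - 5.56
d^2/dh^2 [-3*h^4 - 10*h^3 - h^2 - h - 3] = -36*h^2 - 60*h - 2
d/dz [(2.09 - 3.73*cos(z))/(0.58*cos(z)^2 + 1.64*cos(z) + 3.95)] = (-2.1634*cos(z)^2 + 2.4244*cos(z) + 18.1611)*sin(z)/(0.3364*cos(z)^4 + 1.9024*cos(z)^3 + 7.2716*cos(z)^2 + 12.956*cos(z) + 15.6025)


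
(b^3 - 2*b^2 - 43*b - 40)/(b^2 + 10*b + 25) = (b^2 - 7*b - 8)/(b + 5)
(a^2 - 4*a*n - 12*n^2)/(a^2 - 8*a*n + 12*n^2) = (a + 2*n)/(a - 2*n)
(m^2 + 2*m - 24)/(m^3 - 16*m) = (m + 6)/(m*(m + 4))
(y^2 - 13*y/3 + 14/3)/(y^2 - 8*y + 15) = (3*y^2 - 13*y + 14)/(3*(y^2 - 8*y + 15))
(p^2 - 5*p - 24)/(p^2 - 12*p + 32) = (p + 3)/(p - 4)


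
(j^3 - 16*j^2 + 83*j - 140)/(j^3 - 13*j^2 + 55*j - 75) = (j^2 - 11*j + 28)/(j^2 - 8*j + 15)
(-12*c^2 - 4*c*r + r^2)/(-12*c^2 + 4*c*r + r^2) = (-12*c^2 - 4*c*r + r^2)/(-12*c^2 + 4*c*r + r^2)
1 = 1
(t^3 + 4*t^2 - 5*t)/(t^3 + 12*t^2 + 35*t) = (t - 1)/(t + 7)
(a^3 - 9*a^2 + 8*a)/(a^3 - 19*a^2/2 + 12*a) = 2*(a - 1)/(2*a - 3)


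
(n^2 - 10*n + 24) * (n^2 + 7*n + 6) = n^4 - 3*n^3 - 40*n^2 + 108*n + 144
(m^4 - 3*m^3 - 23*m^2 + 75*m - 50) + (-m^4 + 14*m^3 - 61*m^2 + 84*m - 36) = 11*m^3 - 84*m^2 + 159*m - 86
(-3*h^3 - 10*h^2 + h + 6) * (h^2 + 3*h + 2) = -3*h^5 - 19*h^4 - 35*h^3 - 11*h^2 + 20*h + 12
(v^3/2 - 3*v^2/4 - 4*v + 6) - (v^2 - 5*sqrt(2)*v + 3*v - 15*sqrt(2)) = v^3/2 - 7*v^2/4 - 7*v + 5*sqrt(2)*v + 6 + 15*sqrt(2)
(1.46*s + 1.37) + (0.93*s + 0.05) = 2.39*s + 1.42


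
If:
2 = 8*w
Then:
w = 1/4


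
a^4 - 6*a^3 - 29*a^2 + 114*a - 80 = (a - 8)*(a - 2)*(a - 1)*(a + 5)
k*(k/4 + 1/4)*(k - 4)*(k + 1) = k^4/4 - k^3/2 - 7*k^2/4 - k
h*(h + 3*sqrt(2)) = h^2 + 3*sqrt(2)*h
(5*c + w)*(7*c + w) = 35*c^2 + 12*c*w + w^2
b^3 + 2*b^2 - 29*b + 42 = (b - 3)*(b - 2)*(b + 7)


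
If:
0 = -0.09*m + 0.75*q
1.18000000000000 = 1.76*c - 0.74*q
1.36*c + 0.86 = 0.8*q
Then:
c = 3.94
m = 64.71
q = 7.76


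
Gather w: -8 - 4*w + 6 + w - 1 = -3*w - 3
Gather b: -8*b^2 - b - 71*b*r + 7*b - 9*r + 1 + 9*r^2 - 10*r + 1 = -8*b^2 + b*(6 - 71*r) + 9*r^2 - 19*r + 2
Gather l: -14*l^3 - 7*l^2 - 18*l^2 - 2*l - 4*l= -14*l^3 - 25*l^2 - 6*l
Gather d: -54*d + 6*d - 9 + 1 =-48*d - 8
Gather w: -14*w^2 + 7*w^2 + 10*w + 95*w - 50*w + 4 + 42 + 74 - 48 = -7*w^2 + 55*w + 72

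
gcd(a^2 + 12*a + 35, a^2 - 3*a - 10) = 1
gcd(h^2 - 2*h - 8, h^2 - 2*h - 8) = h^2 - 2*h - 8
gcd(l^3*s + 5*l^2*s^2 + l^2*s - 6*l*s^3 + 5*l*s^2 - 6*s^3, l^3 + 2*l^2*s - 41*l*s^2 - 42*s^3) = 1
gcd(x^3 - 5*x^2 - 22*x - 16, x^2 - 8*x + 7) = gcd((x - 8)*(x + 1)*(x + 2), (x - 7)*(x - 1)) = 1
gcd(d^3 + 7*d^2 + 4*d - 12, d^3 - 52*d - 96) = d^2 + 8*d + 12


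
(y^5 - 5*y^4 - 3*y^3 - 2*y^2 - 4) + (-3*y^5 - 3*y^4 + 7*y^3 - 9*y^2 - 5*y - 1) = -2*y^5 - 8*y^4 + 4*y^3 - 11*y^2 - 5*y - 5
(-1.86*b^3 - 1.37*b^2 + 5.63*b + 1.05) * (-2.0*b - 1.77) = 3.72*b^4 + 6.0322*b^3 - 8.8351*b^2 - 12.0651*b - 1.8585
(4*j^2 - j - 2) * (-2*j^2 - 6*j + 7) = -8*j^4 - 22*j^3 + 38*j^2 + 5*j - 14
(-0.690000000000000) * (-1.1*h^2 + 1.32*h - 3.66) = 0.759*h^2 - 0.9108*h + 2.5254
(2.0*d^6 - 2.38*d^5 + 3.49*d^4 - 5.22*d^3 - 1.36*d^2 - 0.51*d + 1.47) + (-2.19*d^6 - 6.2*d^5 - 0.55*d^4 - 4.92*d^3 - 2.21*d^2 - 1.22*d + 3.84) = -0.19*d^6 - 8.58*d^5 + 2.94*d^4 - 10.14*d^3 - 3.57*d^2 - 1.73*d + 5.31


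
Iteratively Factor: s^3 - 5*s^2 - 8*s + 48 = (s - 4)*(s^2 - s - 12) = (s - 4)^2*(s + 3)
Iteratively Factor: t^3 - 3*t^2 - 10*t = (t)*(t^2 - 3*t - 10) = t*(t - 5)*(t + 2)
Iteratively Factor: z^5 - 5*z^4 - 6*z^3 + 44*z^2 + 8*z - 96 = (z - 2)*(z^4 - 3*z^3 - 12*z^2 + 20*z + 48) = (z - 4)*(z - 2)*(z^3 + z^2 - 8*z - 12) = (z - 4)*(z - 2)*(z + 2)*(z^2 - z - 6) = (z - 4)*(z - 3)*(z - 2)*(z + 2)*(z + 2)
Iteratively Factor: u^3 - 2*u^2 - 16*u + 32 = (u + 4)*(u^2 - 6*u + 8) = (u - 4)*(u + 4)*(u - 2)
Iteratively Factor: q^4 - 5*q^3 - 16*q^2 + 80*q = (q)*(q^3 - 5*q^2 - 16*q + 80) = q*(q - 4)*(q^2 - q - 20) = q*(q - 4)*(q + 4)*(q - 5)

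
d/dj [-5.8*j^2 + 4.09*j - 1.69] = 4.09 - 11.6*j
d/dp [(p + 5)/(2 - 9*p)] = 47/(9*p - 2)^2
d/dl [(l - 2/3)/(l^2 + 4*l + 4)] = (10/3 - l)/(l^3 + 6*l^2 + 12*l + 8)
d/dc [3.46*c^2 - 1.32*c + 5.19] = 6.92*c - 1.32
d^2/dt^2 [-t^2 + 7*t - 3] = -2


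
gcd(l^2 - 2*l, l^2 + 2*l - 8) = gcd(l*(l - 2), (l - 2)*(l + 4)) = l - 2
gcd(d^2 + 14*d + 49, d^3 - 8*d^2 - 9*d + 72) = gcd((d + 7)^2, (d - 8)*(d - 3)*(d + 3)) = 1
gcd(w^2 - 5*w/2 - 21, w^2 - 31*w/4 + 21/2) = w - 6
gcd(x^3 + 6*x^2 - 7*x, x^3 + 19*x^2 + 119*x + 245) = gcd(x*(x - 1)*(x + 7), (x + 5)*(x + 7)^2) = x + 7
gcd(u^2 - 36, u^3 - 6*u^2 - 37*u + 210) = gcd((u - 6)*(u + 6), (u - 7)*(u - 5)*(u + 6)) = u + 6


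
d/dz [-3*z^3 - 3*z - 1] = -9*z^2 - 3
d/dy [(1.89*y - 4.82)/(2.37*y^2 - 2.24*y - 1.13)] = (-4.4793*y^2 + 22.8468*y - 12.9325)/(5.6169*y^4 - 10.6176*y^3 - 0.338599999999999*y^2 + 5.0624*y + 1.2769)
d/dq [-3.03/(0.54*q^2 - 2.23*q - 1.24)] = (3.2724*q - 6.7569)/(-0.54*q^2 + 2.23*q + 1.24)^2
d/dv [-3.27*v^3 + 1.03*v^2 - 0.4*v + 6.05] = -9.81*v^2 + 2.06*v - 0.4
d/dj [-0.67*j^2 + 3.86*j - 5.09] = 3.86 - 1.34*j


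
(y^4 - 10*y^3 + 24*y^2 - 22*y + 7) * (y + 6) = y^5 - 4*y^4 - 36*y^3 + 122*y^2 - 125*y + 42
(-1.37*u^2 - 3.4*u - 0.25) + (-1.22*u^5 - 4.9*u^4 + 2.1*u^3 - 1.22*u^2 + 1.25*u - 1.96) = -1.22*u^5 - 4.9*u^4 + 2.1*u^3 - 2.59*u^2 - 2.15*u - 2.21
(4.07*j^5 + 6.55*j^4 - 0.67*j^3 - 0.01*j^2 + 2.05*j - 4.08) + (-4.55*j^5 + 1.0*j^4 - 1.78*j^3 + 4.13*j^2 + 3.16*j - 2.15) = -0.48*j^5 + 7.55*j^4 - 2.45*j^3 + 4.12*j^2 + 5.21*j - 6.23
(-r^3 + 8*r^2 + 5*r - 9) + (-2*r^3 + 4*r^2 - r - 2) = -3*r^3 + 12*r^2 + 4*r - 11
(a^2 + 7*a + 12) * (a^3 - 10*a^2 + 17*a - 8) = a^5 - 3*a^4 - 41*a^3 - 9*a^2 + 148*a - 96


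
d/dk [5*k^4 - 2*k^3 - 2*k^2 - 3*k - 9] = 20*k^3 - 6*k^2 - 4*k - 3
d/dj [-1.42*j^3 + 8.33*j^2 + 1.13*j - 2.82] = -4.26*j^2 + 16.66*j + 1.13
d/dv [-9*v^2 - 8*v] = -18*v - 8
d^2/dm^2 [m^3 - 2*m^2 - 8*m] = 6*m - 4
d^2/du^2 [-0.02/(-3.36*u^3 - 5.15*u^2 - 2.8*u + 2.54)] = (-(0.4032*u + 0.206)*(3.36*u^3 + 5.15*u^2 + 2.8*u - 2.54) + 0.02*(10.08*u^2 + 10.3*u + 2.8)*(20.16*u^2 + 20.6*u + 5.6))/(3.36*u^3 + 5.15*u^2 + 2.8*u - 2.54)^3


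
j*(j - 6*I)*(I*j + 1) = I*j^3 + 7*j^2 - 6*I*j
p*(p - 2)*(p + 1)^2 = p^4 - 3*p^2 - 2*p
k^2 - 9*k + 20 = (k - 5)*(k - 4)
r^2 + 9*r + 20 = (r + 4)*(r + 5)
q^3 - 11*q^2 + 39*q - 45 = (q - 5)*(q - 3)^2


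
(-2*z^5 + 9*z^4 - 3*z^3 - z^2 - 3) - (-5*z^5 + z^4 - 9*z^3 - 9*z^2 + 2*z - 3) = 3*z^5 + 8*z^4 + 6*z^3 + 8*z^2 - 2*z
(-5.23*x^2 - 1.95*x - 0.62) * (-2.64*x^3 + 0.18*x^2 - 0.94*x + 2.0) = 13.8072*x^5 + 4.2066*x^4 + 6.202*x^3 - 8.7386*x^2 - 3.3172*x - 1.24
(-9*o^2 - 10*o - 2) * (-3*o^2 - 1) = 27*o^4 + 30*o^3 + 15*o^2 + 10*o + 2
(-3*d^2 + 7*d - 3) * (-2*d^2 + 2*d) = 6*d^4 - 20*d^3 + 20*d^2 - 6*d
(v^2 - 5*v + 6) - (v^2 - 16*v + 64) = 11*v - 58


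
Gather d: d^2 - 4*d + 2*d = d^2 - 2*d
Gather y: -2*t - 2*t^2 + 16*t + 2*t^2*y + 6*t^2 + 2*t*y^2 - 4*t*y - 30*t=4*t^2 + 2*t*y^2 - 16*t + y*(2*t^2 - 4*t)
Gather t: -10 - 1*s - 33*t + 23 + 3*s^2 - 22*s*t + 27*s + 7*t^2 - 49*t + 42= 3*s^2 + 26*s + 7*t^2 + t*(-22*s - 82) + 55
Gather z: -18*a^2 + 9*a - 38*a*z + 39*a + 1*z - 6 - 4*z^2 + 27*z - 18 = -18*a^2 + 48*a - 4*z^2 + z*(28 - 38*a) - 24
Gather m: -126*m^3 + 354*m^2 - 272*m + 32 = -126*m^3 + 354*m^2 - 272*m + 32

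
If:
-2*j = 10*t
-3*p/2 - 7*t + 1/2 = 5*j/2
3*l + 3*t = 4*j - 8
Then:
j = -5*t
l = -23*t/3 - 8/3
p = 11*t/3 + 1/3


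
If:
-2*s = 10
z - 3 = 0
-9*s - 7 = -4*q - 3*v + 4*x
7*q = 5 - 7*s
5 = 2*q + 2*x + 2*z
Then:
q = 40/7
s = -5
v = -200/7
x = -87/14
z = 3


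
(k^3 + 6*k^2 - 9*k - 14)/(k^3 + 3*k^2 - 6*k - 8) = (k + 7)/(k + 4)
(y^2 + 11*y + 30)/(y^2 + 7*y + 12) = (y^2 + 11*y + 30)/(y^2 + 7*y + 12)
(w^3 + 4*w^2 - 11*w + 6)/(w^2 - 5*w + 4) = (w^2 + 5*w - 6)/(w - 4)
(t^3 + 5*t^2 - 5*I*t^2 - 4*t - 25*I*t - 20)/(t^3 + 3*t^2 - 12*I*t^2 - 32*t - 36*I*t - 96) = (t^2 + t*(5 - I) - 5*I)/(t^2 + t*(3 - 8*I) - 24*I)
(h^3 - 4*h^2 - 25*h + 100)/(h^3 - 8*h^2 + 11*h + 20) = (h + 5)/(h + 1)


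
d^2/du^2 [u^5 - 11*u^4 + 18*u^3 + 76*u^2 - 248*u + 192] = 20*u^3 - 132*u^2 + 108*u + 152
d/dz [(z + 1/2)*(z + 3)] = 2*z + 7/2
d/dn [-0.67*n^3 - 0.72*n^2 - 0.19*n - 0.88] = -2.01*n^2 - 1.44*n - 0.19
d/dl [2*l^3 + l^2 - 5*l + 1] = 6*l^2 + 2*l - 5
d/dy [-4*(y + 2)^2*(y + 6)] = 4*(-3*y - 14)*(y + 2)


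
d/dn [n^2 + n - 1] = 2*n + 1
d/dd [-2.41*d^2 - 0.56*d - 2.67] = -4.82*d - 0.56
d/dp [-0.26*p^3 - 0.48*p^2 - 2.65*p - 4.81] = -0.78*p^2 - 0.96*p - 2.65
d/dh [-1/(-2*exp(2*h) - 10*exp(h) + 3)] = (-4*exp(h) - 10)*exp(h)/(2*exp(2*h) + 10*exp(h) - 3)^2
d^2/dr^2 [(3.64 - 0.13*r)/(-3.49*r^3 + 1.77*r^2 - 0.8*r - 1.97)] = (9.500478*r^5 - 536.845062*r^4 + 359.854586*r^3 - 140.125284*r^2 + 183.801774*r - 30.453592)/(42.508549*r^9 - 64.676331*r^8 + 62.033703*r^7 + 36.788118*r^6 - 58.795926*r^5 + 48.118479*r^4 + 24.407903*r^3 - 16.825179*r^2 + 9.31416*r + 7.645373)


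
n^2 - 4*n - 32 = (n - 8)*(n + 4)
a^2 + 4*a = a*(a + 4)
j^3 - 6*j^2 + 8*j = j*(j - 4)*(j - 2)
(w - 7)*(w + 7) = w^2 - 49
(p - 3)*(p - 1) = p^2 - 4*p + 3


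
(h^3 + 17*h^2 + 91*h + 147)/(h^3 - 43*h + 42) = (h^2 + 10*h + 21)/(h^2 - 7*h + 6)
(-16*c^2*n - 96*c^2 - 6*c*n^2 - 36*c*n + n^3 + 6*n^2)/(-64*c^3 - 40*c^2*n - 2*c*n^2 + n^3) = (n + 6)/(4*c + n)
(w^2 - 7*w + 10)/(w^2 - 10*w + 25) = (w - 2)/(w - 5)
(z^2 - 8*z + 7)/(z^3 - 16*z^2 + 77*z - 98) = (z - 1)/(z^2 - 9*z + 14)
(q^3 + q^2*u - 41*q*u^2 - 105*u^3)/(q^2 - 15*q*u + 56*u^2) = (q^2 + 8*q*u + 15*u^2)/(q - 8*u)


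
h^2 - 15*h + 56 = (h - 8)*(h - 7)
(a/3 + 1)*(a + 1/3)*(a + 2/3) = a^3/3 + 4*a^2/3 + 29*a/27 + 2/9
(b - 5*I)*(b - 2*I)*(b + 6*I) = b^3 - I*b^2 + 32*b - 60*I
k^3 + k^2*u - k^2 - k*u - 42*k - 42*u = (k - 7)*(k + 6)*(k + u)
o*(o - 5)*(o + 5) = o^3 - 25*o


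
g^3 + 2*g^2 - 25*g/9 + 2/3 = (g - 2/3)*(g - 1/3)*(g + 3)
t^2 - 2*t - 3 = (t - 3)*(t + 1)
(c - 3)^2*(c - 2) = c^3 - 8*c^2 + 21*c - 18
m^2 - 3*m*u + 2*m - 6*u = (m + 2)*(m - 3*u)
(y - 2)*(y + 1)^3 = y^4 + y^3 - 3*y^2 - 5*y - 2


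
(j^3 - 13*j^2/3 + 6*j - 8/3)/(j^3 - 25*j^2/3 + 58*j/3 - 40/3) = (j - 1)/(j - 5)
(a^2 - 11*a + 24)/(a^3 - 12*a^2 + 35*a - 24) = 1/(a - 1)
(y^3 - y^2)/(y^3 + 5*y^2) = (y - 1)/(y + 5)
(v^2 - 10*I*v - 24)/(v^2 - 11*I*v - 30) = (v - 4*I)/(v - 5*I)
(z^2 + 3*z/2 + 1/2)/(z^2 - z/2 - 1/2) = (z + 1)/(z - 1)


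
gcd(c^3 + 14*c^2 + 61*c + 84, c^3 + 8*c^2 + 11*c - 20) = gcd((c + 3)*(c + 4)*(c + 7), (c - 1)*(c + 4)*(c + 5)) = c + 4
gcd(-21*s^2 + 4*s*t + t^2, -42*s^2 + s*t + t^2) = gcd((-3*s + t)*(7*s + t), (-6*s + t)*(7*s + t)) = 7*s + t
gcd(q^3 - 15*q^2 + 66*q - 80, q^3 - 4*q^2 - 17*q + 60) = q - 5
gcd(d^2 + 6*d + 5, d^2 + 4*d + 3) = d + 1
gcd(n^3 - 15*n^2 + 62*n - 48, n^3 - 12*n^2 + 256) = n - 8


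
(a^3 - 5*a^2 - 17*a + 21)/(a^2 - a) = a - 4 - 21/a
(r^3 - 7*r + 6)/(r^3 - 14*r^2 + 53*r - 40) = (r^2 + r - 6)/(r^2 - 13*r + 40)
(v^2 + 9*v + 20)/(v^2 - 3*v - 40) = (v + 4)/(v - 8)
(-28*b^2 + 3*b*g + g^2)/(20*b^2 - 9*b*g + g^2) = (-7*b - g)/(5*b - g)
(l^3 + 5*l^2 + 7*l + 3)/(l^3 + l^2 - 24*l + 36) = (l^3 + 5*l^2 + 7*l + 3)/(l^3 + l^2 - 24*l + 36)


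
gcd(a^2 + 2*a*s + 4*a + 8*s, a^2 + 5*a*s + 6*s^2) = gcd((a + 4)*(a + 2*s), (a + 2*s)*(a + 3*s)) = a + 2*s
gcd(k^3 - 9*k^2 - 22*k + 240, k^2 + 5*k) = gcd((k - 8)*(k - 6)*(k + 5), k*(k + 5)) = k + 5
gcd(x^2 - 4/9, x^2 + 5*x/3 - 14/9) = x - 2/3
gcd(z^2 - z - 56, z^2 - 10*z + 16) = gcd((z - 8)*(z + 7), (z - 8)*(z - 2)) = z - 8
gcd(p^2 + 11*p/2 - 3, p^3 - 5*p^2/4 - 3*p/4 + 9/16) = p - 1/2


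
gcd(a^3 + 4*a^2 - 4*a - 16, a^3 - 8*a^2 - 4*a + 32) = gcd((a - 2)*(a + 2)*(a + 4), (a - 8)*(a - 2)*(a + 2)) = a^2 - 4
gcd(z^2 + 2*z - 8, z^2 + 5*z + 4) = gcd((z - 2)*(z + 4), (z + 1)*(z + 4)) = z + 4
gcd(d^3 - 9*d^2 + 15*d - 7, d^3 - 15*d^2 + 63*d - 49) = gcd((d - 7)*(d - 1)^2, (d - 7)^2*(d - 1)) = d^2 - 8*d + 7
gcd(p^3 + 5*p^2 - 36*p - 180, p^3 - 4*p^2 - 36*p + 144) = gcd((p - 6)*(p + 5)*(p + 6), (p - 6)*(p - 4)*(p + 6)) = p^2 - 36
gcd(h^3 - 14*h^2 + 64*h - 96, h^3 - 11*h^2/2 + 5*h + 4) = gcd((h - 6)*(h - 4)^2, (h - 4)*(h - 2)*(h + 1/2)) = h - 4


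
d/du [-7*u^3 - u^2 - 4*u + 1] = -21*u^2 - 2*u - 4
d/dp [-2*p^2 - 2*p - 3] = -4*p - 2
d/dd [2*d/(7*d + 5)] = 10/(7*d + 5)^2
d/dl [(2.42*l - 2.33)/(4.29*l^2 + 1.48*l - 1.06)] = (-10.3818*l^2 + 19.9914*l + 0.8832)/(18.4041*l^4 + 12.6984*l^3 - 6.9044*l^2 - 3.1376*l + 1.1236)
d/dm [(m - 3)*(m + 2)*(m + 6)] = 3*m^2 + 10*m - 12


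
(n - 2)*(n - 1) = n^2 - 3*n + 2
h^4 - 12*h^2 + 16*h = h*(h - 2)^2*(h + 4)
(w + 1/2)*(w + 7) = w^2 + 15*w/2 + 7/2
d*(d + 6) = d^2 + 6*d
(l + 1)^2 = l^2 + 2*l + 1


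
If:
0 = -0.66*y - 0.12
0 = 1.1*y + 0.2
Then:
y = -0.18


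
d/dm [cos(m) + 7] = -sin(m)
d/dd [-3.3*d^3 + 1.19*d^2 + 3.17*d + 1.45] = -9.9*d^2 + 2.38*d + 3.17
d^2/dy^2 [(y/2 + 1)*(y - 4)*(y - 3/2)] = 3*y - 7/2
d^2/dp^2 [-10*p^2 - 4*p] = -20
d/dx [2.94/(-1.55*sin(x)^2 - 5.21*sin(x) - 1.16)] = (9.114*sin(x) + 15.3174)*cos(x)/(1.55*sin(x)^2 + 5.21*sin(x) + 1.16)^2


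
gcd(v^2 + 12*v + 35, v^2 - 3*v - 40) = v + 5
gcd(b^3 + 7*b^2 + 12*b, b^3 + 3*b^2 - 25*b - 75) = b + 3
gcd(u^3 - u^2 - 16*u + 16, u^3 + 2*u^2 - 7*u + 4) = u^2 + 3*u - 4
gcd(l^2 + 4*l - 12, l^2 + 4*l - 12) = l^2 + 4*l - 12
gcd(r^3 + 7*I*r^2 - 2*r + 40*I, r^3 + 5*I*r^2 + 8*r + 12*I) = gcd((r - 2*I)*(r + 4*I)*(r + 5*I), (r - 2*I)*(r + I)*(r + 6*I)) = r - 2*I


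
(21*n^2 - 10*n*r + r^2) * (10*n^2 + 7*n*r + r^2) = 210*n^4 + 47*n^3*r - 39*n^2*r^2 - 3*n*r^3 + r^4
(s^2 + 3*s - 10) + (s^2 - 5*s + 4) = 2*s^2 - 2*s - 6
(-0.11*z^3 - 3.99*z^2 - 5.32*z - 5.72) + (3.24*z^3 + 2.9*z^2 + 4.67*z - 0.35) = 3.13*z^3 - 1.09*z^2 - 0.65*z - 6.07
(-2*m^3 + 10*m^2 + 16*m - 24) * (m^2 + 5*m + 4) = -2*m^5 + 58*m^3 + 96*m^2 - 56*m - 96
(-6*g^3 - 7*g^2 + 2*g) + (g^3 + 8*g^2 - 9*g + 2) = -5*g^3 + g^2 - 7*g + 2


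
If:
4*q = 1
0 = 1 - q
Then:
No Solution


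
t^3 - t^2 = t^2*(t - 1)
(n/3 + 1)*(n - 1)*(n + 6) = n^3/3 + 8*n^2/3 + 3*n - 6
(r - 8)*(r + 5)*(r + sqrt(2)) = r^3 - 3*r^2 + sqrt(2)*r^2 - 40*r - 3*sqrt(2)*r - 40*sqrt(2)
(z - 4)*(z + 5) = z^2 + z - 20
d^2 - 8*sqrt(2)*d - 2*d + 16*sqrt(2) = (d - 2)*(d - 8*sqrt(2))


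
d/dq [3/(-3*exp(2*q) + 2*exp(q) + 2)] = (18*exp(q) - 6)*exp(q)/(-3*exp(2*q) + 2*exp(q) + 2)^2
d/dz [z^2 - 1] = 2*z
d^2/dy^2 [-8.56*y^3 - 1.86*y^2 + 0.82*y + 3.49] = -51.36*y - 3.72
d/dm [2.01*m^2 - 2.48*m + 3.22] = 4.02*m - 2.48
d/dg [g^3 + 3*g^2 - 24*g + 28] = 3*g^2 + 6*g - 24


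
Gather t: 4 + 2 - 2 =4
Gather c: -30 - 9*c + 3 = -9*c - 27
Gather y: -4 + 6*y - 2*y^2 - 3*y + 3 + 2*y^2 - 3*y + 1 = 0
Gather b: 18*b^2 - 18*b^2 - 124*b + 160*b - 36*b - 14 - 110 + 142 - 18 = 0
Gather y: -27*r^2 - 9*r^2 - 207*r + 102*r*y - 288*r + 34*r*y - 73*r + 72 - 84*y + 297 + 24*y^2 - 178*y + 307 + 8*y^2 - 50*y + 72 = -36*r^2 - 568*r + 32*y^2 + y*(136*r - 312) + 748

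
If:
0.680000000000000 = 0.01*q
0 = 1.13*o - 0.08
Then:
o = 0.07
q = 68.00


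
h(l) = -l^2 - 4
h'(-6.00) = 12.00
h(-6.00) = -40.00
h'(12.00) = -24.00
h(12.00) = -148.00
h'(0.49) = -0.98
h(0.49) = -4.24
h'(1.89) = -3.78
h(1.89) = -7.57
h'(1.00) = -2.00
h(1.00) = -5.00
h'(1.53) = -3.06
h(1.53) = -6.34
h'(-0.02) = 0.04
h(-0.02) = -4.00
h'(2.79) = -5.58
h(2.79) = -11.78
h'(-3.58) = 7.16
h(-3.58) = -16.82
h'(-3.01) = 6.02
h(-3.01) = -13.06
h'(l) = -2*l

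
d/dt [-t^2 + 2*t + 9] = 2 - 2*t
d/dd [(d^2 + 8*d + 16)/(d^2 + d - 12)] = -7/(d^2 - 6*d + 9)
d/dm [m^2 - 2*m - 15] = 2*m - 2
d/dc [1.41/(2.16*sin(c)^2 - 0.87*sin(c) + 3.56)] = (1.2267 - 6.0912*sin(c))*cos(c)/(2.16*sin(c)^2 - 0.87*sin(c) + 3.56)^2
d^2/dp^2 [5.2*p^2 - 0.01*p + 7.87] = 10.4000000000000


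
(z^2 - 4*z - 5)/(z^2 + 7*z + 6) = (z - 5)/(z + 6)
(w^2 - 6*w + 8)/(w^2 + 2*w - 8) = (w - 4)/(w + 4)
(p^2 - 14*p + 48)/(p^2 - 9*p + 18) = (p - 8)/(p - 3)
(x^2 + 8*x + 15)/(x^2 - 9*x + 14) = (x^2 + 8*x + 15)/(x^2 - 9*x + 14)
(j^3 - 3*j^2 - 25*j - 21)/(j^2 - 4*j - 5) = (j^2 - 4*j - 21)/(j - 5)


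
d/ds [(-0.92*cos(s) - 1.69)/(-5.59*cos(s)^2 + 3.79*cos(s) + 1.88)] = (5.1428*cos(s)^2 + 18.8942*cos(s) - 4.6755)*sin(s)/(31.2481*cos(s)^4 - 42.3722*cos(s)^3 - 6.6543*cos(s)^2 + 14.2504*cos(s) + 3.5344)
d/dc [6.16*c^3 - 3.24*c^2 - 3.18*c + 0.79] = 18.48*c^2 - 6.48*c - 3.18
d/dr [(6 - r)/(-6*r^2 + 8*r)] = 3*(-r^2 + 12*r - 8)/(2*r^2*(9*r^2 - 24*r + 16))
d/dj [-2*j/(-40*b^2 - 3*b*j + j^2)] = 2*(40*b^2 + 3*b*j - j^2 - j*(3*b - 2*j))/(40*b^2 + 3*b*j - j^2)^2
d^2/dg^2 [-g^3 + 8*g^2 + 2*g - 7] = 16 - 6*g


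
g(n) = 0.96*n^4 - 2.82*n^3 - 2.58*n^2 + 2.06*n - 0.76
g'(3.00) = 14.12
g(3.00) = -16.18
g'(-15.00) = -14784.04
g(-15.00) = 57505.34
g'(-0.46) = 2.27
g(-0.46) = -1.94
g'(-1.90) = -45.02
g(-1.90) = 17.87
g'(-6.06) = -1131.92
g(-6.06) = 1814.26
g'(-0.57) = 1.54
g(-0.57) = -2.15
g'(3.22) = 25.93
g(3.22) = -11.82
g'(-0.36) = 2.64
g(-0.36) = -1.69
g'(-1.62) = -28.11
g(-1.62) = 7.73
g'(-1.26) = -12.55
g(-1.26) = 0.61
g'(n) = 3.84*n^3 - 8.46*n^2 - 5.16*n + 2.06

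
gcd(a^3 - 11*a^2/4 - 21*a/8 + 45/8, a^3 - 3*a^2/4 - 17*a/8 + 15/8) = a^2 + a/4 - 15/8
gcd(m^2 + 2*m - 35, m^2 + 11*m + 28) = m + 7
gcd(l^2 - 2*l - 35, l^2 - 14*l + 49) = l - 7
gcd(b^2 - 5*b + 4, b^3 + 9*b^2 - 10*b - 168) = b - 4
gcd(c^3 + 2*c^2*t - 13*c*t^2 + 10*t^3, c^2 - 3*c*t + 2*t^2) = c^2 - 3*c*t + 2*t^2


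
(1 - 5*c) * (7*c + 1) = -35*c^2 + 2*c + 1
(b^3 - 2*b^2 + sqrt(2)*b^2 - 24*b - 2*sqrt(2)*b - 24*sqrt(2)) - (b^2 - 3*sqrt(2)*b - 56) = b^3 - 3*b^2 + sqrt(2)*b^2 - 24*b + sqrt(2)*b - 24*sqrt(2) + 56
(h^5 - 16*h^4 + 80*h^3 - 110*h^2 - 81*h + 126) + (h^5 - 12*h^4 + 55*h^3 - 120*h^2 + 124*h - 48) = 2*h^5 - 28*h^4 + 135*h^3 - 230*h^2 + 43*h + 78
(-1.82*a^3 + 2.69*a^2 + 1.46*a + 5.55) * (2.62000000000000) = -4.7684*a^3 + 7.0478*a^2 + 3.8252*a + 14.541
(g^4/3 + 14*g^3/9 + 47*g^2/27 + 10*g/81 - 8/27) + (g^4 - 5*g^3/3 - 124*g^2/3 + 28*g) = 4*g^4/3 - g^3/9 - 1069*g^2/27 + 2278*g/81 - 8/27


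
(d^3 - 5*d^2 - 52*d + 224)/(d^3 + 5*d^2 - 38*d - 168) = (d^2 - 12*d + 32)/(d^2 - 2*d - 24)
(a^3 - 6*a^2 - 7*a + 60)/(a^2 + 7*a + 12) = (a^2 - 9*a + 20)/(a + 4)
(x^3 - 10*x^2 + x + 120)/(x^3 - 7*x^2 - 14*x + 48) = (x - 5)/(x - 2)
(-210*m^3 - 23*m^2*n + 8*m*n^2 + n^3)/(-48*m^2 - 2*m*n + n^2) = (35*m^2 - 2*m*n - n^2)/(8*m - n)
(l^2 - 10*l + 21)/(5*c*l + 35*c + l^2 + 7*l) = (l^2 - 10*l + 21)/(5*c*l + 35*c + l^2 + 7*l)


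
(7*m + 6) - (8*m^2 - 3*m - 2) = -8*m^2 + 10*m + 8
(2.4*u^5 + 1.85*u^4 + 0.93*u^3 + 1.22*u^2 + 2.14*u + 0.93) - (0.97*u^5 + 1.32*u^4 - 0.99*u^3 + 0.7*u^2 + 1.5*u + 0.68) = 1.43*u^5 + 0.53*u^4 + 1.92*u^3 + 0.52*u^2 + 0.64*u + 0.25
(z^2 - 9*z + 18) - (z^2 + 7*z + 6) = 12 - 16*z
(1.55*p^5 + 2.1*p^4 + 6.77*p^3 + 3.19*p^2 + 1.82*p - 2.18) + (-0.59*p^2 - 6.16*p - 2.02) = 1.55*p^5 + 2.1*p^4 + 6.77*p^3 + 2.6*p^2 - 4.34*p - 4.2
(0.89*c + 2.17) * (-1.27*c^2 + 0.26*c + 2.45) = -1.1303*c^3 - 2.5245*c^2 + 2.7447*c + 5.3165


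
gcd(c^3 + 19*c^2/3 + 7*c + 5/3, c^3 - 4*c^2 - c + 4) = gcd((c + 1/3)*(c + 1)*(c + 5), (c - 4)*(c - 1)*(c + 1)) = c + 1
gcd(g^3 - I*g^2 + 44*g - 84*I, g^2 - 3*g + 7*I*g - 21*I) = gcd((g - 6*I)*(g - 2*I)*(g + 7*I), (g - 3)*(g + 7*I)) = g + 7*I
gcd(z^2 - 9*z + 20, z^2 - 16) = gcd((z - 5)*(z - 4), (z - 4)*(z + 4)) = z - 4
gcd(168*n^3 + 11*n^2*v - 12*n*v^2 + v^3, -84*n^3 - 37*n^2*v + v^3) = -21*n^2 - 4*n*v + v^2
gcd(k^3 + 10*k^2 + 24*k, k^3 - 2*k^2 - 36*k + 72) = k + 6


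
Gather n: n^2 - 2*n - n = n^2 - 3*n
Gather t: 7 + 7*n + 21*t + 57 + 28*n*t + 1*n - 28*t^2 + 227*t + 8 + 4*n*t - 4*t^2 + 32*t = 8*n - 32*t^2 + t*(32*n + 280) + 72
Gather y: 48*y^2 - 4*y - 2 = 48*y^2 - 4*y - 2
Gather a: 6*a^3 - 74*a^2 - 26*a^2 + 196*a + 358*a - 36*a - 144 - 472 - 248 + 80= 6*a^3 - 100*a^2 + 518*a - 784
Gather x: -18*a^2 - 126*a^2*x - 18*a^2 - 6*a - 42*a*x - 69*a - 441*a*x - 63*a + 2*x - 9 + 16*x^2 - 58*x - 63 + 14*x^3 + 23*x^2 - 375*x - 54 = -36*a^2 - 138*a + 14*x^3 + 39*x^2 + x*(-126*a^2 - 483*a - 431) - 126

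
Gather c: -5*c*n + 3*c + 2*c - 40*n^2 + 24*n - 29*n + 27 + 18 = c*(5 - 5*n) - 40*n^2 - 5*n + 45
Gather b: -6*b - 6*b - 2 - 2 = -12*b - 4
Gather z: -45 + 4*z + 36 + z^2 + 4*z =z^2 + 8*z - 9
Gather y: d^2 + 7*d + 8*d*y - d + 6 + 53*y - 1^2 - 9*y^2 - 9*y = d^2 + 6*d - 9*y^2 + y*(8*d + 44) + 5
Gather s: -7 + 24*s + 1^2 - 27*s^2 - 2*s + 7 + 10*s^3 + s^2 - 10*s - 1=10*s^3 - 26*s^2 + 12*s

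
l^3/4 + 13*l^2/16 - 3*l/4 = l*(l/4 + 1)*(l - 3/4)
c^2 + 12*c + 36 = (c + 6)^2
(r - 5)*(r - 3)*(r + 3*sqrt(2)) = r^3 - 8*r^2 + 3*sqrt(2)*r^2 - 24*sqrt(2)*r + 15*r + 45*sqrt(2)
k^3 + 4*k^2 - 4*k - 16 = (k - 2)*(k + 2)*(k + 4)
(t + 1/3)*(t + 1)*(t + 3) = t^3 + 13*t^2/3 + 13*t/3 + 1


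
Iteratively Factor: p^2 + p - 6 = (p + 3)*(p - 2)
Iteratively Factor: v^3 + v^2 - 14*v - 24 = (v + 3)*(v^2 - 2*v - 8) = (v - 4)*(v + 3)*(v + 2)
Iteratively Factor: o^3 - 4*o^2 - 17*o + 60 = (o - 5)*(o^2 + o - 12) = (o - 5)*(o - 3)*(o + 4)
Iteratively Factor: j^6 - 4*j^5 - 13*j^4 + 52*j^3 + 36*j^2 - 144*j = (j - 4)*(j^5 - 13*j^3 + 36*j) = (j - 4)*(j + 3)*(j^4 - 3*j^3 - 4*j^2 + 12*j) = (j - 4)*(j - 3)*(j + 3)*(j^3 - 4*j) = j*(j - 4)*(j - 3)*(j + 3)*(j^2 - 4) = j*(j - 4)*(j - 3)*(j + 2)*(j + 3)*(j - 2)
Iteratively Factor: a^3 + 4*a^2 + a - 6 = (a + 2)*(a^2 + 2*a - 3) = (a - 1)*(a + 2)*(a + 3)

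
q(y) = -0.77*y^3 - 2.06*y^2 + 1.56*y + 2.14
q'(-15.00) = -456.39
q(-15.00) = 2113.99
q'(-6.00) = -56.88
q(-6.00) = 84.94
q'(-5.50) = -45.66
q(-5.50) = 59.35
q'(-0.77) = 3.36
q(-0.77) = 0.07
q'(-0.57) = 3.16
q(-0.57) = 0.72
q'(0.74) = -2.75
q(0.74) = 1.85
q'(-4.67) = -29.58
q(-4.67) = 28.35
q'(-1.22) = 3.15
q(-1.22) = -1.43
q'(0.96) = -4.52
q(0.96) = 1.06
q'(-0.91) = 3.40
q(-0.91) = -0.41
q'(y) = -2.31*y^2 - 4.12*y + 1.56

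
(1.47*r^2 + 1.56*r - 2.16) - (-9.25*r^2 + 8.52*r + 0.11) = 10.72*r^2 - 6.96*r - 2.27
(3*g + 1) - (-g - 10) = 4*g + 11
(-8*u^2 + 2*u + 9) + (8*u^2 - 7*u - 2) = 7 - 5*u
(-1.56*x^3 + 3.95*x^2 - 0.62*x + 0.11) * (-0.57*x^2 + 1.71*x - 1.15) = 0.8892*x^5 - 4.9191*x^4 + 8.9019*x^3 - 5.6654*x^2 + 0.9011*x - 0.1265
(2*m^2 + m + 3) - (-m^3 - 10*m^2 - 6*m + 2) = m^3 + 12*m^2 + 7*m + 1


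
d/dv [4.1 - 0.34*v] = -0.340000000000000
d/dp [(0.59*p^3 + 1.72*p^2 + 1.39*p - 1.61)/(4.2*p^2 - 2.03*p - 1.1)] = (2.478*p^4 - 2.3954*p^3 - 11.2766*p^2 + 9.74*p - 4.7973)/(17.64*p^4 - 17.052*p^3 - 5.1191*p^2 + 4.466*p + 1.21)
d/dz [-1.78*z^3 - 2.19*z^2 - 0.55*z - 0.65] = -5.34*z^2 - 4.38*z - 0.55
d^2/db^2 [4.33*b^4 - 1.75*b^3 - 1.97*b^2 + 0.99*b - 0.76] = 51.96*b^2 - 10.5*b - 3.94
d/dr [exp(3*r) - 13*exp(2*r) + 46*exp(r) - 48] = (3*exp(2*r) - 26*exp(r) + 46)*exp(r)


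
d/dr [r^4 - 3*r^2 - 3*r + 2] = 4*r^3 - 6*r - 3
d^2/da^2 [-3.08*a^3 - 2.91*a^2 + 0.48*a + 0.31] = -18.48*a - 5.82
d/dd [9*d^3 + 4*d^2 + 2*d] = 27*d^2 + 8*d + 2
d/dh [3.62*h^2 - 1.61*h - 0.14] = 7.24*h - 1.61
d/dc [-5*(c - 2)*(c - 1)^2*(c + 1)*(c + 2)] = -25*c^4 + 20*c^3 + 75*c^2 - 50*c - 20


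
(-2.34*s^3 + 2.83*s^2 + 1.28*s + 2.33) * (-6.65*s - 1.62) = 15.561*s^4 - 15.0287*s^3 - 13.0966*s^2 - 17.5681*s - 3.7746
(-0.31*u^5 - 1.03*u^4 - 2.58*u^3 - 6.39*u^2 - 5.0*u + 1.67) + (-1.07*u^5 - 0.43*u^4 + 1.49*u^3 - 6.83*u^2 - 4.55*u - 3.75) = -1.38*u^5 - 1.46*u^4 - 1.09*u^3 - 13.22*u^2 - 9.55*u - 2.08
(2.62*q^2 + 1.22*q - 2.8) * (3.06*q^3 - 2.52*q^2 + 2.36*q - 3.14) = 8.0172*q^5 - 2.8692*q^4 - 5.4592*q^3 + 1.7084*q^2 - 10.4388*q + 8.792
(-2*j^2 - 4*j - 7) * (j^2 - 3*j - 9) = -2*j^4 + 2*j^3 + 23*j^2 + 57*j + 63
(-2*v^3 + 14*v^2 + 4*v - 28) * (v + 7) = -2*v^4 + 102*v^2 - 196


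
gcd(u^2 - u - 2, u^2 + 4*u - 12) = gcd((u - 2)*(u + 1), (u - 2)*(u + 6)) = u - 2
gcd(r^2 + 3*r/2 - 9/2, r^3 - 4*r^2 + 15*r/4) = r - 3/2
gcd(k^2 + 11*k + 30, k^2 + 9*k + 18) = k + 6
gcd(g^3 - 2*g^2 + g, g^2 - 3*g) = g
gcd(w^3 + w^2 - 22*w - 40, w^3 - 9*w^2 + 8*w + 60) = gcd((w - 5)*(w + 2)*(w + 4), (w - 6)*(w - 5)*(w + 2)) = w^2 - 3*w - 10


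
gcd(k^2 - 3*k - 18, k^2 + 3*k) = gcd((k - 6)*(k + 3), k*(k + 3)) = k + 3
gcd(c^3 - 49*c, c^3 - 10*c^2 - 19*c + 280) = c - 7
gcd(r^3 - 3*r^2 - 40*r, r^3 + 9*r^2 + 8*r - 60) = r + 5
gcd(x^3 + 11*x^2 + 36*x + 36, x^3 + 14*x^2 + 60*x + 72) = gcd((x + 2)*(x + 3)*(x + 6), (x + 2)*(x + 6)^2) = x^2 + 8*x + 12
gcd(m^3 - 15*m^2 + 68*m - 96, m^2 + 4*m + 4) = 1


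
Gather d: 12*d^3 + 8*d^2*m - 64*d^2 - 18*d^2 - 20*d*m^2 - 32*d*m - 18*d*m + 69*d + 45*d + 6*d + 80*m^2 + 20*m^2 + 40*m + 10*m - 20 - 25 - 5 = 12*d^3 + d^2*(8*m - 82) + d*(-20*m^2 - 50*m + 120) + 100*m^2 + 50*m - 50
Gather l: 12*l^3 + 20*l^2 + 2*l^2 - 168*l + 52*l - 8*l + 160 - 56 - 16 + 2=12*l^3 + 22*l^2 - 124*l + 90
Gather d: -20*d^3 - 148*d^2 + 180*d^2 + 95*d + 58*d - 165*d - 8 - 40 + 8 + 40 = -20*d^3 + 32*d^2 - 12*d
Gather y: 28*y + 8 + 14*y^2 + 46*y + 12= 14*y^2 + 74*y + 20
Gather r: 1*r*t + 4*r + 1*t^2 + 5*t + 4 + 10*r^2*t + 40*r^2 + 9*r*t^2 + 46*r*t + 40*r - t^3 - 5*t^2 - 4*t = r^2*(10*t + 40) + r*(9*t^2 + 47*t + 44) - t^3 - 4*t^2 + t + 4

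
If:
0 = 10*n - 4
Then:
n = 2/5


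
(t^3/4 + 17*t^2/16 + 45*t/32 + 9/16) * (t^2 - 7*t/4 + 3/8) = t^5/4 + 5*t^4/8 - 23*t^3/64 - 3*t^2/2 - 117*t/256 + 27/128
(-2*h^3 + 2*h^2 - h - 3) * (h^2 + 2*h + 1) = -2*h^5 - 2*h^4 + h^3 - 3*h^2 - 7*h - 3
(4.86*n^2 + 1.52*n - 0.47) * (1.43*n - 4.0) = 6.9498*n^3 - 17.2664*n^2 - 6.7521*n + 1.88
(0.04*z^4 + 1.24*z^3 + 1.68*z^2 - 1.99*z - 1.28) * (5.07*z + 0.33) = 0.2028*z^5 + 6.3*z^4 + 8.9268*z^3 - 9.5349*z^2 - 7.1463*z - 0.4224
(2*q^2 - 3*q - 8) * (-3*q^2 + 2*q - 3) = -6*q^4 + 13*q^3 + 12*q^2 - 7*q + 24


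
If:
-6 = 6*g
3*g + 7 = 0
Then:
No Solution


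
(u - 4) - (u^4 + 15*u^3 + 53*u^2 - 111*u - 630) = -u^4 - 15*u^3 - 53*u^2 + 112*u + 626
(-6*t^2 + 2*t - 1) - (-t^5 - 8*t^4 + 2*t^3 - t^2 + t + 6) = t^5 + 8*t^4 - 2*t^3 - 5*t^2 + t - 7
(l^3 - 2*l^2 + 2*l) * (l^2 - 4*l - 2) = l^5 - 6*l^4 + 8*l^3 - 4*l^2 - 4*l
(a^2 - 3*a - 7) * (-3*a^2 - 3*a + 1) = -3*a^4 + 6*a^3 + 31*a^2 + 18*a - 7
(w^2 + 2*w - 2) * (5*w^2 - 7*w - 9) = 5*w^4 + 3*w^3 - 33*w^2 - 4*w + 18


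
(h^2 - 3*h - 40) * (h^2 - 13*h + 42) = h^4 - 16*h^3 + 41*h^2 + 394*h - 1680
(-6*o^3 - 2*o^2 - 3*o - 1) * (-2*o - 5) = 12*o^4 + 34*o^3 + 16*o^2 + 17*o + 5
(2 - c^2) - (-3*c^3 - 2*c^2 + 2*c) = 3*c^3 + c^2 - 2*c + 2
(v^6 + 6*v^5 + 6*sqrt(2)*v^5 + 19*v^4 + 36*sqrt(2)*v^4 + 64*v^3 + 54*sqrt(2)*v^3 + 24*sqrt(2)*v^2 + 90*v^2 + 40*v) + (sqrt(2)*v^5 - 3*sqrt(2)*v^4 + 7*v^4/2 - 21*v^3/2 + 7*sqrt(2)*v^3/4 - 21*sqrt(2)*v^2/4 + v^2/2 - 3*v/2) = v^6 + 6*v^5 + 7*sqrt(2)*v^5 + 45*v^4/2 + 33*sqrt(2)*v^4 + 107*v^3/2 + 223*sqrt(2)*v^3/4 + 75*sqrt(2)*v^2/4 + 181*v^2/2 + 77*v/2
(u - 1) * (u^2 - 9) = u^3 - u^2 - 9*u + 9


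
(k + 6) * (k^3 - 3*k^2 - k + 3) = k^4 + 3*k^3 - 19*k^2 - 3*k + 18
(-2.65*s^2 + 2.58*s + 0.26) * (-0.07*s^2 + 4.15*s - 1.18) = 0.1855*s^4 - 11.1781*s^3 + 13.8158*s^2 - 1.9654*s - 0.3068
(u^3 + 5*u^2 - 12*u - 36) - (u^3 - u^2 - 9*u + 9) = 6*u^2 - 3*u - 45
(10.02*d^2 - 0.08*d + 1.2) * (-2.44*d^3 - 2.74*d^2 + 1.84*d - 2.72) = -24.4488*d^5 - 27.2596*d^4 + 15.728*d^3 - 30.6896*d^2 + 2.4256*d - 3.264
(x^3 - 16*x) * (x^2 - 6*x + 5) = x^5 - 6*x^4 - 11*x^3 + 96*x^2 - 80*x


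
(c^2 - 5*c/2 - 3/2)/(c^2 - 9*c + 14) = (2*c^2 - 5*c - 3)/(2*(c^2 - 9*c + 14))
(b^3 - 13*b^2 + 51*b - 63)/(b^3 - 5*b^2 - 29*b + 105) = (b - 3)/(b + 5)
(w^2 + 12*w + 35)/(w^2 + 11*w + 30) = (w + 7)/(w + 6)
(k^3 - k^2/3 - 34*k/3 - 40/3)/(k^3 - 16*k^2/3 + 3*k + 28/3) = (3*k^2 + 11*k + 10)/(3*k^2 - 4*k - 7)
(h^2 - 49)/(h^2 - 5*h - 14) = (h + 7)/(h + 2)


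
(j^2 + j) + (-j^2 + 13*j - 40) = 14*j - 40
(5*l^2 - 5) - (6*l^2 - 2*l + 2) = -l^2 + 2*l - 7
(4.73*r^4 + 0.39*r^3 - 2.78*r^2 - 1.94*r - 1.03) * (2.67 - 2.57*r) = -12.1561*r^5 + 11.6268*r^4 + 8.1859*r^3 - 2.4368*r^2 - 2.5327*r - 2.7501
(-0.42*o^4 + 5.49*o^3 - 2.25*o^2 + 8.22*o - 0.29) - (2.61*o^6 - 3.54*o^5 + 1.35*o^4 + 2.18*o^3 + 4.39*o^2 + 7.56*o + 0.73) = -2.61*o^6 + 3.54*o^5 - 1.77*o^4 + 3.31*o^3 - 6.64*o^2 + 0.660000000000001*o - 1.02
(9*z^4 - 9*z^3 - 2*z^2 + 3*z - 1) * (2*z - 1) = 18*z^5 - 27*z^4 + 5*z^3 + 8*z^2 - 5*z + 1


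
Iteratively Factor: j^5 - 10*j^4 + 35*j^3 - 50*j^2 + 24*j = (j - 3)*(j^4 - 7*j^3 + 14*j^2 - 8*j) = (j - 4)*(j - 3)*(j^3 - 3*j^2 + 2*j) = j*(j - 4)*(j - 3)*(j^2 - 3*j + 2) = j*(j - 4)*(j - 3)*(j - 2)*(j - 1)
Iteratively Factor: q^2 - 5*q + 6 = (q - 3)*(q - 2)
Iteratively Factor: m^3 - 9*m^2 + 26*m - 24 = (m - 4)*(m^2 - 5*m + 6) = (m - 4)*(m - 3)*(m - 2)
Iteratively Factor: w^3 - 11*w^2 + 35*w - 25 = (w - 1)*(w^2 - 10*w + 25) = (w - 5)*(w - 1)*(w - 5)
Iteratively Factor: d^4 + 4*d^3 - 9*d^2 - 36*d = (d)*(d^3 + 4*d^2 - 9*d - 36) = d*(d - 3)*(d^2 + 7*d + 12) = d*(d - 3)*(d + 3)*(d + 4)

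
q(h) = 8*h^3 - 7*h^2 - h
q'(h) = 24*h^2 - 14*h - 1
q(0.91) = -0.68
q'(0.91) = 6.13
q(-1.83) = -70.64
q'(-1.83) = 104.99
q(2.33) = 60.86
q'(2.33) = 96.67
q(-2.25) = -124.31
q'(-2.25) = 152.00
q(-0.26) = -0.35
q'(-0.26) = 4.26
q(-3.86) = -560.54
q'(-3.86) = 410.63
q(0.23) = -0.50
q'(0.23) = -2.95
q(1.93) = 29.51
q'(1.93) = 61.38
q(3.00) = 150.00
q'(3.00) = 173.00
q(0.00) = 0.00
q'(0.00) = -1.00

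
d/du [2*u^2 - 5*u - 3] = 4*u - 5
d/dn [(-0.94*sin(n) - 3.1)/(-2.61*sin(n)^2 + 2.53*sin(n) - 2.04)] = (-2.4534*sin(n)^2 - 16.182*sin(n) + 9.7606)*cos(n)/(6.8121*sin(n)^4 - 13.2066*sin(n)^3 + 17.0497*sin(n)^2 - 10.3224*sin(n) + 4.1616)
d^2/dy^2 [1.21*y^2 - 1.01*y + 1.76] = 2.42000000000000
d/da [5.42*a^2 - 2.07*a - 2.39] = 10.84*a - 2.07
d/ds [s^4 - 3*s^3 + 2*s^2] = s*(4*s^2 - 9*s + 4)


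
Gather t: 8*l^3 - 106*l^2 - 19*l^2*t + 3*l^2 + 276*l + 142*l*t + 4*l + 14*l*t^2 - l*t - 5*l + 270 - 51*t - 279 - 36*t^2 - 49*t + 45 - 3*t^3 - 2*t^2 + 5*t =8*l^3 - 103*l^2 + 275*l - 3*t^3 + t^2*(14*l - 38) + t*(-19*l^2 + 141*l - 95) + 36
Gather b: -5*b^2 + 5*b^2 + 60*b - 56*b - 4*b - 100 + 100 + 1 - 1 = 0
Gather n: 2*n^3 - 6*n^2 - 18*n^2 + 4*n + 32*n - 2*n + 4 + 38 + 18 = 2*n^3 - 24*n^2 + 34*n + 60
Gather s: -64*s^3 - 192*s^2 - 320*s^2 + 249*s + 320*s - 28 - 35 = -64*s^3 - 512*s^2 + 569*s - 63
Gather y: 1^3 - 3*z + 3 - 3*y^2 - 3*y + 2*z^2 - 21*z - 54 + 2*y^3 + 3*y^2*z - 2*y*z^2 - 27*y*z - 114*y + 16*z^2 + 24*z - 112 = 2*y^3 + y^2*(3*z - 3) + y*(-2*z^2 - 27*z - 117) + 18*z^2 - 162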